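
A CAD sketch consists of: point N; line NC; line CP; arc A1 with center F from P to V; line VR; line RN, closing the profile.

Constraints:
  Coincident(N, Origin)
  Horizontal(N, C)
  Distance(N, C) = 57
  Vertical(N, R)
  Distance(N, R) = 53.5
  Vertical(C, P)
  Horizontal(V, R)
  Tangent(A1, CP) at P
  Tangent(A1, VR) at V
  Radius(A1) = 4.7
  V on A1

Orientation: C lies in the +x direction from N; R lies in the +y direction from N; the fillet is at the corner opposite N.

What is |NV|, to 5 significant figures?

74.817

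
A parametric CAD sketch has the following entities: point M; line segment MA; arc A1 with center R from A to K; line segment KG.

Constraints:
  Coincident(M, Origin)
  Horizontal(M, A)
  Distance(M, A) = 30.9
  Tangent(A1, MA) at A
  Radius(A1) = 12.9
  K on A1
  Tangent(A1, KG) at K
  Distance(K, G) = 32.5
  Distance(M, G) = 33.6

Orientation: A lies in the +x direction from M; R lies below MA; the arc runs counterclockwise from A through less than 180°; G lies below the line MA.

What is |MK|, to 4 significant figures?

20.88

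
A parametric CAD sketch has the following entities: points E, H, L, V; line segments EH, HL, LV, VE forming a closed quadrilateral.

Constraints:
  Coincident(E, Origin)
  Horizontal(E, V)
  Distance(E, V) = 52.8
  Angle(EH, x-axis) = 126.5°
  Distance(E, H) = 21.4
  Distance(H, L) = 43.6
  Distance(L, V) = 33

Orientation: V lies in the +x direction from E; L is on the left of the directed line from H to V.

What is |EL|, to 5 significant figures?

38.759

Checks: |HL| = 43.60 ✓; |LV| = 33.00 ✓.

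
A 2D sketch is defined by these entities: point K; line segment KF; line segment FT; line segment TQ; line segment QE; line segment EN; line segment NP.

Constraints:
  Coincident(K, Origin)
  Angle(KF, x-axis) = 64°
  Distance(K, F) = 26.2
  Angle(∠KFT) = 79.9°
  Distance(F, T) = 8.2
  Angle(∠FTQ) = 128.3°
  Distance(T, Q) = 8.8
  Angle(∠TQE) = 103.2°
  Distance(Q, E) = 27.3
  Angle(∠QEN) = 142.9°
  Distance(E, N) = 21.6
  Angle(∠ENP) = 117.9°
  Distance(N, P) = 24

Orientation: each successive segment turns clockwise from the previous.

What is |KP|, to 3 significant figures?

46.1

∠QEN = 142.9° gives EN at 158° from the x-axis; with |EN| = 21.6, N = (-27.9, 10.7). ∠ENP = 117.9° gives NP at 96.2° from the x-axis; with |NP| = 24.0, P = (-30.5, 34.5). Then |KP| = |P − K| = 46.1.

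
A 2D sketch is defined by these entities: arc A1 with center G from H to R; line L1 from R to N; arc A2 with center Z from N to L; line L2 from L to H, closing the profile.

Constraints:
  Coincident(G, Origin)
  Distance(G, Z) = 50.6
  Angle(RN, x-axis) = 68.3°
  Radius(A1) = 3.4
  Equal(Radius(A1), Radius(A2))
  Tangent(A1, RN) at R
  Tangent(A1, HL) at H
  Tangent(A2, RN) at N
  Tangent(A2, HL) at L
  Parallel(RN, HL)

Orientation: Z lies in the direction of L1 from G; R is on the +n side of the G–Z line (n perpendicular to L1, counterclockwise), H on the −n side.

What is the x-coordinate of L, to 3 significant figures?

21.9

Tangency of A1 to both parallel lines with radius 3.4 puts R and H at G ± 3.4·n: R = (-3.16, 1.26), H = (3.16, -1.26). Equal radii place N and L the same way about Z: N = Z + 3.4·n = (15.6, 48.3), L = Z − 3.4·n = (21.9, 45.8). So L.x = 21.9.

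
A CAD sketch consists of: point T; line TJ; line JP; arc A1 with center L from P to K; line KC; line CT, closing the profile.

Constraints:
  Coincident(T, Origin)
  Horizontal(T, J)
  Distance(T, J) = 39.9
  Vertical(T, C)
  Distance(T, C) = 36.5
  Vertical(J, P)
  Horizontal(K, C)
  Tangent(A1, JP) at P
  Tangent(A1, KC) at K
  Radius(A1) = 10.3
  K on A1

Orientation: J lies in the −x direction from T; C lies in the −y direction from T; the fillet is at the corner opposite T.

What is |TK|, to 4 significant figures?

46.99

T is at the origin; TJ is horizontal with |TJ| = 39.9 and J on the −x side, so J = (-39.90, 0.000). TC is vertical with |TC| = 36.5 and C on the −y side, so C = (0.000, -36.50). The virtual corner opposite T is at (-39.90, -36.50). Since A1 is tangent to JP there, LP ⟂ JP and the tangent condition forces LK to be normal to KC, with radius 10.3, so the center L sits 10.3 in from both sides at L = (-29.60, -26.20). That places the tangent points at P = (-39.90, -26.20) on JP and K = (-29.60, -36.50) on KC. Then |TK| = |K − T| = 46.99.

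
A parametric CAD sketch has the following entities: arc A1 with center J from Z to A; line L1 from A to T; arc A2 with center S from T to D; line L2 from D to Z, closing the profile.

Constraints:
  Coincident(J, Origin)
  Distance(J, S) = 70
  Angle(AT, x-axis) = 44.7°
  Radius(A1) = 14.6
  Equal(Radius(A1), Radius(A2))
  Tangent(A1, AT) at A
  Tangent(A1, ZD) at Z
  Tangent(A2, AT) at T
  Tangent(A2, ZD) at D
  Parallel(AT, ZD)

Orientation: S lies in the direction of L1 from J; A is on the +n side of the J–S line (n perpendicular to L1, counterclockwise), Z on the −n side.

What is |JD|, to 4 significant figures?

71.51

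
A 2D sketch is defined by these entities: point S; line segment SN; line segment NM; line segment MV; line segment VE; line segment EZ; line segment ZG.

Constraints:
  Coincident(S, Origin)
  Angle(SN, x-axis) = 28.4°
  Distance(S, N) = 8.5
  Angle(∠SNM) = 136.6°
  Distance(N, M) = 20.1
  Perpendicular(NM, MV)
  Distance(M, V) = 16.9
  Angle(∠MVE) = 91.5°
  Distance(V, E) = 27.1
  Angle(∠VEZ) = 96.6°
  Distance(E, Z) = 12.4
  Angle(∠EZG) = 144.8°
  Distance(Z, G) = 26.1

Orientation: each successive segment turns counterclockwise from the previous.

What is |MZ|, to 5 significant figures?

29.327

S is at the origin; SN runs at 28.4° with length 8.5, so N = (7.4770, 4.0428). ∠SNM = 136.6° gives NM at 71.800° from the x-axis; with |NM| = 20.1, M = (13.755, 23.137). NM ⟂ MV, so MV runs at 161.80°; with |MV| = 16.9, V = (-2.2996, 28.416). ∠MVE = 91.5° gives VE at -109.70° from the x-axis; with |VE| = 27.1, E = (-11.435, 2.9019). ∠VEZ = 96.6° gives EZ at -26.300° from the x-axis; with |EZ| = 12.4, Z = (-0.31843, -2.5922). Then |MZ| = |Z − M| = 29.327.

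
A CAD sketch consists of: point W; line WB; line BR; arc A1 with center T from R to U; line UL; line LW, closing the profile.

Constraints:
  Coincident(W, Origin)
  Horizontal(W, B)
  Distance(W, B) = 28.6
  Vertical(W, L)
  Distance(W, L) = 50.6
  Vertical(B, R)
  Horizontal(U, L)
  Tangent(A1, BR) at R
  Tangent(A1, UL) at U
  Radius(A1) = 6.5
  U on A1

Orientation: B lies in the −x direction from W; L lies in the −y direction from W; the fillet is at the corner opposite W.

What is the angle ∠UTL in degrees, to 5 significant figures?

73.610°

The virtual corner opposite W is at (-28.600, -50.600). Tangency of A1 to BR means the radius TR is perpendicular to BR and A1 meets UL tangentially, so TU is at right angles to UL, with radius 6.5, so the center T sits 6.5 in from both sides at T = (-22.100, -44.100). That places the tangent points at R = (-28.600, -44.100) on BR and U = (-22.100, -50.600) on UL. Then cos ∠UTL = TU·TL / (|TU||TL|), giving 73.610°.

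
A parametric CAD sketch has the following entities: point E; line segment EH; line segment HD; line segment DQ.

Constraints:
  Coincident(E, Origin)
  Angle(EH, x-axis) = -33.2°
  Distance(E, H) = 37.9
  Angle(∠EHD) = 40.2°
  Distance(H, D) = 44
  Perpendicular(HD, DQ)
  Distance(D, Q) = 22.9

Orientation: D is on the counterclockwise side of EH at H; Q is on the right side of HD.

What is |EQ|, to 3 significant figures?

49.7

E is at the origin; EH runs at -33.2° with length 37.9, so H = 37.9·(cos -33.2°, sin -33.2°) = (31.7, -20.8). ∠EHD = 40.2°, so HD runs at -33.2° + (180° − 40.2°) = 107° from the x-axis; with |HD| = 44.0, D = H + 44.0·(cos 107°, sin 107°) = (19.1, 21.4). The perpendicularity gives DQ at right angles to HD; with |DQ| = 22.9 on the right of HD, Q = D + 22.9·(0.958, 0.286) = (41.1, 28.0). Then |EQ| = |Q − E| = 49.7.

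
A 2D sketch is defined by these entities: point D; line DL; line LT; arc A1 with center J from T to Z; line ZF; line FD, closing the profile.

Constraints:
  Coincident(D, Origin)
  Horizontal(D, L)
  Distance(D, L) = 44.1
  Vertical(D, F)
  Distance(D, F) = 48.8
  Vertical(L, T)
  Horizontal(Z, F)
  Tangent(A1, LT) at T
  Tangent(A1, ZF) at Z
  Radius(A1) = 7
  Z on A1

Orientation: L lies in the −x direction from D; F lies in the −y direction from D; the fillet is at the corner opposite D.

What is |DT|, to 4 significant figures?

60.76

The virtual corner opposite D is at (-44.10, -48.80). A1 meets LT tangentially, so JT is at right angles to LT and since A1 is tangent to ZF there, JZ ⟂ ZF, with radius 7.0, so the center J sits 7.0 in from both sides at J = (-37.10, -41.80). That places the tangent points at T = (-44.10, -41.80) on LT and Z = (-37.10, -48.80) on ZF. Then |DT| = |T − D| = 60.76.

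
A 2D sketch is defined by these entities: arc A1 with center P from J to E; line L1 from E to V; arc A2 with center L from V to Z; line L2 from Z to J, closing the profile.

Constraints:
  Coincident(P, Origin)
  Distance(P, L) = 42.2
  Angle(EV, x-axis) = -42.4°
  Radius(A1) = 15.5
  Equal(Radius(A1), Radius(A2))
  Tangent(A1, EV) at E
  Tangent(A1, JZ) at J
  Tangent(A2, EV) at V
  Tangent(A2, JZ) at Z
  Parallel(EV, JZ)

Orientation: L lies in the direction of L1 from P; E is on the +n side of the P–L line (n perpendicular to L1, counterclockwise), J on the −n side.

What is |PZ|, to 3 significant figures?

45.0

Tangency of A1 to both parallel lines with radius 15.5 puts E and J at P ± 15.5·n: E = (10.5, 11.4), J = (-10.5, -11.4). Equal radii place V and Z the same way about L: V = L + 15.5·n = (41.6, -17.0), Z = L − 15.5·n = (20.7, -39.9). Then |PZ| = |Z − P| = 45.0.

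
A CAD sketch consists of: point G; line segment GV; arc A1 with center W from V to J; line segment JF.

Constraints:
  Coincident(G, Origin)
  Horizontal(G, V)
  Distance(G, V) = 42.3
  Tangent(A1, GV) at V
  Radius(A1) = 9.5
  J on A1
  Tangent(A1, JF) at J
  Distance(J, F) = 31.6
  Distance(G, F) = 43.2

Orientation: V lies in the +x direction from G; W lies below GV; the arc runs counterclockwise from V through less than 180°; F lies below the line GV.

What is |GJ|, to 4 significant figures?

33.92

G is at the origin; G and V share the same y with |GV| = 42.3 and V on the +x side, so V = (42.30, 0.000). Tangency of A1 to GV means the radius WV is perpendicular to GV, so W = V + (0, -9.5) = (42.30, -9.500). Since WJ ⟂ JF (tangency), |WF| = √(9.5² + 31.6²) = 33.00 regardless of where J sits on A1. So F lies on both circle(G, 43.2) and circle(W, 33.00); the below-GV intersection is F = (23.23, -36.43). J is the foot of the tangent from F: J = (33.30, -6.473).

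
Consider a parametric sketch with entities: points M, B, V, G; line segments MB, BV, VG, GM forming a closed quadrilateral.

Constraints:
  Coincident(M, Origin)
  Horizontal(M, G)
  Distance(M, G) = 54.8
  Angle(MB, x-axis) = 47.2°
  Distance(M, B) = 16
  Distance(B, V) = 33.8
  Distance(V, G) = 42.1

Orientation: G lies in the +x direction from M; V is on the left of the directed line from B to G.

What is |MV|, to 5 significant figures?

49.800

Checks: |BV| = 33.80 ✓; |VG| = 42.10 ✓.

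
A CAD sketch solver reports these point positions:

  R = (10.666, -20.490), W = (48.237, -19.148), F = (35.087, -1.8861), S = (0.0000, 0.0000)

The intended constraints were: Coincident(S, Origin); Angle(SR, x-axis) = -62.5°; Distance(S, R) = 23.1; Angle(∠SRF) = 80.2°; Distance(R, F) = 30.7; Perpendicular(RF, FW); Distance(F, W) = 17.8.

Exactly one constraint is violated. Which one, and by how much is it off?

Distance(F, W) = 17.8 — off by 3.90.

S = (0.00, 0.00) ✓; SR at -62.50° ✓; |SR| = 23.10 ✓; ∠SRF = 80.20° ✓; |RF| = 30.70 ✓; ∠(RF, FW) = 90.00° ✓; |FW| = 21.70 ✗.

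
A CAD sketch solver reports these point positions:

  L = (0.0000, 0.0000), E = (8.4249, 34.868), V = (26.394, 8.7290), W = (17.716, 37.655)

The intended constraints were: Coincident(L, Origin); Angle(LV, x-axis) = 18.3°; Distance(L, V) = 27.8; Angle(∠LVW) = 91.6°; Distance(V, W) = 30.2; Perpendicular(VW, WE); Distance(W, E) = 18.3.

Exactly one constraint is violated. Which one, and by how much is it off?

Distance(W, E) = 18.3 — off by 8.60.

L = (0.00, 0.00) ✓; LV at 18.30° ✓; |LV| = 27.80 ✓; ∠LVW = 91.60° ✓; |VW| = 30.20 ✓; ∠(VW, WE) = 90.00° ✓; |WE| = 9.700 ✗.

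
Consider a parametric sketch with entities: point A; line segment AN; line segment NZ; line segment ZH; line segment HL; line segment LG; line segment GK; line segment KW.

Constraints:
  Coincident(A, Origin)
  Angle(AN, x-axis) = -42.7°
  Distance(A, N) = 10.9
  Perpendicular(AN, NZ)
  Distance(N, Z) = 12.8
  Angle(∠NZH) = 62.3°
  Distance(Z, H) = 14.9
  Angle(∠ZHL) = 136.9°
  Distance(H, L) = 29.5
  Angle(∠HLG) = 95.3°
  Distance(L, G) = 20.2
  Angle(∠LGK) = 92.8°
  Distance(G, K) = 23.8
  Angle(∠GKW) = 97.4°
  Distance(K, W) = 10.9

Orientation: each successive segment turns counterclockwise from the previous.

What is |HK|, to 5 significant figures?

24.730

A is at the origin; AN runs at -42.7° with length 10.9, so N = (8.0106, -7.3919). AN is perpendicular to NZ, so NZ runs at 47.300°; with |NZ| = 12.8, Z = (16.691, 2.0150). ∠NZH = 62.3° gives ZH at 165.00° from the x-axis; with |ZH| = 14.9, H = (2.2987, 5.8714). ∠ZHL = 136.9° gives HL at -151.90° from the x-axis; with |HL| = 29.5, L = (-23.724, -8.0235). ∠HLG = 95.3° gives LG at -67.200° from the x-axis; with |LG| = 20.2, G = (-15.896, -26.645). ∠LGK = 92.8° gives GK at 20.000° from the x-axis; with |GK| = 23.8, K = (6.4685, -18.505). Then |HK| = |K − H| = 24.730.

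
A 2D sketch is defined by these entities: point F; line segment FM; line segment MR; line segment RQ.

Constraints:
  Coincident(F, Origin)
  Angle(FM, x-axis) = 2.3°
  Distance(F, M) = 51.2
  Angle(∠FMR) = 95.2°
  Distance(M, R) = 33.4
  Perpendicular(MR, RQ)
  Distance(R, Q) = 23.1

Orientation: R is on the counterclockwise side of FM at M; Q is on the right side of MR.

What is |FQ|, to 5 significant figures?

83.284

∠FMR = 95.2°, so MR runs at 2.3° + (180° − 95.2°) = 87.100° from the x-axis; with |MR| = 33.4, R = M + 33.4·(cos 87.100°, sin 87.100°) = (52.849, 35.412). The perpendicularity gives RQ at right angles to MR; with |RQ| = 23.1 on the right of MR, Q = R + 23.1·(0.99872, -0.050593) = (75.919, 34.243). Then |FQ| = |Q − F| = 83.284.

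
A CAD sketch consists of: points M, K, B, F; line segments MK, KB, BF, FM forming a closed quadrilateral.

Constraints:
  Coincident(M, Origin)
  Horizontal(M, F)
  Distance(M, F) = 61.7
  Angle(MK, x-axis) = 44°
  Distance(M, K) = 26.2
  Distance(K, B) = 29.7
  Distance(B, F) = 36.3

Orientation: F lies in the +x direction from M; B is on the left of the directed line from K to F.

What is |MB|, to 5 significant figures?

55.372

M is at the origin; M and F share the same y with |MF| = 61.7 and F in +x, so F = (61.7, 0). MK runs at 44.0° with |MK| = 26.2, so K = (18.847, 18.200). B is determined by |KB| = 29.7 and |BF| = 36.3 together: it lies at the intersection of circle(K, 29.7) and circle(F, 36.3). With |KF| = 46.558, the foot of the radical line on KF is 18.601 from K and the perpendicular offset is √(29.7² − 18.601²) = 23.154. Taking the left-of-KF solution: B = (45.019, 32.240).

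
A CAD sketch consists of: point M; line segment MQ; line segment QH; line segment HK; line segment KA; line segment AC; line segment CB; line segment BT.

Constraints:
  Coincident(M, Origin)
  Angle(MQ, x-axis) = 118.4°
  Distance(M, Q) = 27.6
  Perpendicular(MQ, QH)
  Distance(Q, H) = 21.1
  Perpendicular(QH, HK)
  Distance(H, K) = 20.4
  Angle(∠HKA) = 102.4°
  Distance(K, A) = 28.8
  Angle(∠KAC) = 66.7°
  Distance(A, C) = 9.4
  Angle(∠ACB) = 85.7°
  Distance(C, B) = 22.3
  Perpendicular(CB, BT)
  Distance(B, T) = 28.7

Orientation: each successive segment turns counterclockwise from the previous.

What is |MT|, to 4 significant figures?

24.88

∠ACB = 85.7° gives CB at -136.4° from the x-axis; with |CB| = 22.3, B = (-16.40, -3.868). CB ⟂ BT, so BT runs at -46.40°; with |BT| = 28.7, T = (3.389, -24.65). Then |MT| = |T − M| = 24.88.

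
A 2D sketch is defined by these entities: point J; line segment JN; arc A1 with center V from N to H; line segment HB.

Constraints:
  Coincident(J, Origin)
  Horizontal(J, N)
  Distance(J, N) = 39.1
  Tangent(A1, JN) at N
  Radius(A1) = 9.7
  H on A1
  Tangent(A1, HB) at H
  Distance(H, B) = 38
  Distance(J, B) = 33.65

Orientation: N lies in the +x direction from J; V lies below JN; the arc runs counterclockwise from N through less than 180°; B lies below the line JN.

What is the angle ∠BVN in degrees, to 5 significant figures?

126.13°

J is at the origin; J and N share the same y with |JN| = 39.1 and N on the +x side, so N = (39.100, 0.0000). Since A1 is tangent to JN there, VN ⟂ JN, so V = N + (0, -9.7) = (39.100, -9.7000). Since VH ⟂ HB (tangency), |VB| = √(9.7² + 38.0²) = 39.218 regardless of where H sits on A1. So B lies on both circle(J, 33.65) and circle(V, 39.218); the below-JN intersection is B = (7.4220, -32.821). H is the foot of the tangent from B: H = (31.621, -3.5228).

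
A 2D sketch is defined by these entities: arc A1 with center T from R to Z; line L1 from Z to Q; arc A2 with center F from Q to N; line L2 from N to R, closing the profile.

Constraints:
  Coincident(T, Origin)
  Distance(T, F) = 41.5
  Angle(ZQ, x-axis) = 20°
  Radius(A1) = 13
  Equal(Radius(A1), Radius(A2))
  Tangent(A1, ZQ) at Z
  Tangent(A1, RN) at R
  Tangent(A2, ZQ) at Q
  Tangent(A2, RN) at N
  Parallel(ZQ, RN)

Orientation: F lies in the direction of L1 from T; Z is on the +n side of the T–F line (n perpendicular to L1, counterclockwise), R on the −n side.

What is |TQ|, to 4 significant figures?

43.49

The slot axis is L1's direction at 20.0°, so u = (cos 20.0°, sin 20.0°) = (0.9397, 0.3420) and n = (−sin 20.0°, cos 20.0°) = (-0.3420, 0.9397). T is at the origin and F lies 41.5 along u from T, so F = 41.5·u = (39.00, 14.19). Tangency of A1 to both parallel lines with radius 13.0 puts Z and R at T ± 13.0·n: Z = (-4.446, 12.22), R = (4.446, -12.22). Equal radii place Q and N the same way about F: Q = F + 13.0·n = (34.55, 26.41), N = F − 13.0·n = (43.44, 1.978). Then |TQ| = |Q − T| = 43.49.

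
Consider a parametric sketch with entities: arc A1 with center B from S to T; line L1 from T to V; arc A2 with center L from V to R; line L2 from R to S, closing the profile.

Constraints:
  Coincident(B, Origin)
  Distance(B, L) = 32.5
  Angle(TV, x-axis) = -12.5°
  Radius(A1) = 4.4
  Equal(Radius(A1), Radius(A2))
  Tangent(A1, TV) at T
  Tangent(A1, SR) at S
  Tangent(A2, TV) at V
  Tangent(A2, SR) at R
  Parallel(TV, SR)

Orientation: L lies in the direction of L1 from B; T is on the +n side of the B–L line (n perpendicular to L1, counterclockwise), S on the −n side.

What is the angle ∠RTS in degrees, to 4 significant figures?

74.85°

The slot axis is L1's direction at -12.5°, so u = (cos -12.5°, sin -12.5°) = (0.9763, -0.2164) and n = (−sin -12.5°, cos -12.5°) = (0.2164, 0.9763). B is at the origin and L lies 32.5 along u from B, so L = 32.5·u = (31.73, -7.034). Tangency of A1 to both parallel lines with radius 4.4 puts T and S at B ± 4.4·n: T = (0.9523, 4.296), S = (-0.9523, -4.296). Equal radii place V and R the same way about L: V = L + 4.4·n = (32.68, -2.739), R = L − 4.4·n = (30.78, -11.33). Then cos ∠RTS = TR·TS / (|TR||TS|), giving 74.85°.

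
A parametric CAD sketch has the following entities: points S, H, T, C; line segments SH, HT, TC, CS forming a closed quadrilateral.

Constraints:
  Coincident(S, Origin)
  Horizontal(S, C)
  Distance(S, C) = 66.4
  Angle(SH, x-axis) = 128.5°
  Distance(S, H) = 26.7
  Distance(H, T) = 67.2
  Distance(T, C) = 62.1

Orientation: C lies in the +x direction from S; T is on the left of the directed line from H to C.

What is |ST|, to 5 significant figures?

69.400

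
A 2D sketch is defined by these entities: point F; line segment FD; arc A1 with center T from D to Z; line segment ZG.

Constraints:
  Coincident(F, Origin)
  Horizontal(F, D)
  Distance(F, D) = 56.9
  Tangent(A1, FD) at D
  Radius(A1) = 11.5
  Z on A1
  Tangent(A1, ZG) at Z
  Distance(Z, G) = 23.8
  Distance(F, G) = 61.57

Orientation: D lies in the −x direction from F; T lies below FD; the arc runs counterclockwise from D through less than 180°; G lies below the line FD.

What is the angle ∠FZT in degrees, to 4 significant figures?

26.00°

F is at the origin; F and D share the same y with |FD| = 56.9 and D on the −x side, so D = (-56.90, 0.000). A1 meets FD tangentially, so TD is at right angles to FD, so T = D + (0, -11.5) = (-56.90, -11.50). Since TZ ⟂ ZG (tangency), |TG| = √(11.5² + 23.8²) = 26.43 regardless of where Z sits on A1. So G lies on both circle(F, 61.57) and circle(T, 26.43); the below-FD intersection is G = (-49.34, -36.83). Z is the foot of the tangent from G: Z = (-65.39, -19.26).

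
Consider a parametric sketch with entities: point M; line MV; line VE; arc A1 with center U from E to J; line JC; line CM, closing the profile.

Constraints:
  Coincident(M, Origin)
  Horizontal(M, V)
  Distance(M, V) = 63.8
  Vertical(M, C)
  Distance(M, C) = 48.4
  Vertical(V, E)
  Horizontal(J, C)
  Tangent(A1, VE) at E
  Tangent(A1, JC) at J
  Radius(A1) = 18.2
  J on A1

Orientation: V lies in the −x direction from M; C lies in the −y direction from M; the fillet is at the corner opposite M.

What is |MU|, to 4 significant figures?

54.69

M is at the origin; MV is horizontal with |MV| = 63.8 and V on the −x side, so V = (-63.80, 0.000). MC is vertical with |MC| = 48.4 and C on the −y side, so C = (0.000, -48.40). The virtual corner opposite M is at (-63.80, -48.40). Since A1 is tangent to VE there, UE ⟂ VE and the tangent condition forces UJ to be normal to JC, with radius 18.2, so the center U sits 18.2 in from both sides at U = (-45.60, -30.20). Then |MU| = |U − M| = 54.69.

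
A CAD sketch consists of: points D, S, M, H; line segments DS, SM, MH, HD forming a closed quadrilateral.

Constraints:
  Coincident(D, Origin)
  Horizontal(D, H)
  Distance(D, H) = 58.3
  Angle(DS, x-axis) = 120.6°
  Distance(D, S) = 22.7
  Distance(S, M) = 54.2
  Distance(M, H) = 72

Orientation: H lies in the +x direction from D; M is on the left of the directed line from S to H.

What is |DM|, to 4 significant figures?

65.91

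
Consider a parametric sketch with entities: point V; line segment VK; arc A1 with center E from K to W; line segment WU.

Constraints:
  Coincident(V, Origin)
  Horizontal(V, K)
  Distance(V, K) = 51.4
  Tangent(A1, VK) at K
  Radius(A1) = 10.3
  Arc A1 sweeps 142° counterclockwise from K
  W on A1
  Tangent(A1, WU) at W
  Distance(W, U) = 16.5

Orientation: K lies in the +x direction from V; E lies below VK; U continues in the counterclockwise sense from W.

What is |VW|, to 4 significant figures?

48.68

Since A1 is tangent to VK there, EK ⟂ VK, so E = K + (0, -10.3) = (51.40, -10.30). On A1, K sits at bearing 90° from E; a 142° counterclockwise sweep puts W at bearing 232°, so W = E + 10.3·(cos 232°, sin 232°) = (45.06, -18.42). Then |VW| = |W − V| = 48.68.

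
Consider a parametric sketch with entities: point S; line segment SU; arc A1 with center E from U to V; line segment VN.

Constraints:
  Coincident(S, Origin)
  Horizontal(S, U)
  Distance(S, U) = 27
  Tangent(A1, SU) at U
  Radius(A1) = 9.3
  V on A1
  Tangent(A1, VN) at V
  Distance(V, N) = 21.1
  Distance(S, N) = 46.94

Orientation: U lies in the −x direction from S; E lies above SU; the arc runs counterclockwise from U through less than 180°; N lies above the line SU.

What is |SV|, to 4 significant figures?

25.92

Checks: |EV| = 9.300 ✓; ∠(EV, VN) = 90.00° ✓; |VN| = 21.10 ✓; |SN| = 46.94 ✓.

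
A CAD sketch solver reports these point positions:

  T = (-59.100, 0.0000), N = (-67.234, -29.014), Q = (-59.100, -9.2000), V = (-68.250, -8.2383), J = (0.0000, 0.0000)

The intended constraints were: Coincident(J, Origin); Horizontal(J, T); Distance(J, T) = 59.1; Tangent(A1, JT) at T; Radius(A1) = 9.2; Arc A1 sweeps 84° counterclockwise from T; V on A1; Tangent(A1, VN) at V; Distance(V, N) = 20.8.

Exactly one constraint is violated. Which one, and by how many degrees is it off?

Tangent(A1, VN) at V — off by 8.80°.

J = (0.00, 0.00) ✓; J.y = 0.00, T.y = 0.00 ✓; |JT| = 59.10 ✓; ∠(QT, TJ) = 90.00° ✓; |QT| = 9.200 ✓; bearing(Q→V) − bearing(Q→T) = 84.00° ✓; |QV| = 9.200 ✓; ∠(QV, VN) = 81.20° ✗; |VN| = 20.80 ✓.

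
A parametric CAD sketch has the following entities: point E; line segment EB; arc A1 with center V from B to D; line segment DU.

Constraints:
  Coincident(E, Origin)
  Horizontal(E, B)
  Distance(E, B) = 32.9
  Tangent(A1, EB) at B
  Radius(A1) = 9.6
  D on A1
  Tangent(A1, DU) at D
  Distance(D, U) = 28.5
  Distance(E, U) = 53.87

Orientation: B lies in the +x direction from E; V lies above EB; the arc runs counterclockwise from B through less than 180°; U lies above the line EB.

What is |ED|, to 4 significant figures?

43.84

E is at the origin; E and B share the same y with |EB| = 32.9 and B on the +x side, so B = (32.90, 0.000). The tangent condition forces VB to be normal to EB, so V = B + (0, 9.6) = (32.90, 9.600). Since VD ⟂ DU (tangency), |VU| = √(9.6² + 28.5²) = 30.07 regardless of where D sits on A1. So U lies on both circle(E, 53.87) and circle(V, 30.07); the above-EB intersection is U = (36.70, 39.43). D is the foot of the tangent from U: D = (42.31, 11.49).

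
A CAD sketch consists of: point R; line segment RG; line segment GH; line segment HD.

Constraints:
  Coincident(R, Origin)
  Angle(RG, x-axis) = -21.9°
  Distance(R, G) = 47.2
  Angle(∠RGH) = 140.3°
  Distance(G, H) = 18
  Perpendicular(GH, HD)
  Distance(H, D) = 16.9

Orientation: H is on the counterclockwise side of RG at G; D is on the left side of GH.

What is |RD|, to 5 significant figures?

55.908

R is at the origin; RG runs at -21.9° with length 47.2, so G = 47.2·(cos -21.9°, sin -21.9°) = (43.794, -17.605). ∠RGH = 140.3°, so GH runs at -21.9° + (180° − 140.3°) = 17.800° from the x-axis; with |GH| = 18.0, H = G + 18.0·(cos 17.800°, sin 17.800°) = (60.932, -12.103). The perpendicularity gives HD at right angles to GH; with |HD| = 16.9 on the left of GH, D = H + 16.9·(-0.30570, 0.95213) = (55.766, 3.9885). Then |RD| = |D − R| = 55.908.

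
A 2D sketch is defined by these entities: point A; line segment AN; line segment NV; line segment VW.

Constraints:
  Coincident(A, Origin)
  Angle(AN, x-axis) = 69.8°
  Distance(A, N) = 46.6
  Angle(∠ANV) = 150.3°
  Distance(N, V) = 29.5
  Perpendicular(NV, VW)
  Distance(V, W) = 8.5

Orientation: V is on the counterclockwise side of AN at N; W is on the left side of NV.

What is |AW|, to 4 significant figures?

71.48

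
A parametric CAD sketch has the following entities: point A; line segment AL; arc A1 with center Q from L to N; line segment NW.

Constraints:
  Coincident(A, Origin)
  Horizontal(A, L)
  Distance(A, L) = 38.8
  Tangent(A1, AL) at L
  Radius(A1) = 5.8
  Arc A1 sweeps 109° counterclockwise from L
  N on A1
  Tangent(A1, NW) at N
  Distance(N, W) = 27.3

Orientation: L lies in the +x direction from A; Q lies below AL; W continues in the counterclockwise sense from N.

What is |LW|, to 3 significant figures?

33.7

A is at the origin; AL is horizontal with |AL| = 38.8 and L on the +x side, so L = (38.8, 0.00). Since A1 is tangent to AL there, QL ⟂ AL, so Q = L + (0, -5.8) = (38.8, -5.80). On A1, L sits at bearing 90° from Q; a 109° counterclockwise sweep puts N at bearing 199°, so N = Q + 5.8·(cos 199°, sin 199°) = (33.3, -7.69). Since A1 is tangent to NW there, QN ⟂ NW, so NW runs along (−sin 199°, cos 199°); with |NW| = 27.3, W = (42.2, -33.5). Then |LW| = |W − L| = 33.7.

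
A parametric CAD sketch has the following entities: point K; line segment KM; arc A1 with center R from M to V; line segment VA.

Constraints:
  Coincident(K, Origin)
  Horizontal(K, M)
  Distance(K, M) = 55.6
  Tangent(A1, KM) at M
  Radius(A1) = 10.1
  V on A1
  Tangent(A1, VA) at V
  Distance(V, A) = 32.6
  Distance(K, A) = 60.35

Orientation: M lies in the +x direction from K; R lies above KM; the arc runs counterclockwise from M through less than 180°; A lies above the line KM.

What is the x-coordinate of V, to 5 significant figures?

63.536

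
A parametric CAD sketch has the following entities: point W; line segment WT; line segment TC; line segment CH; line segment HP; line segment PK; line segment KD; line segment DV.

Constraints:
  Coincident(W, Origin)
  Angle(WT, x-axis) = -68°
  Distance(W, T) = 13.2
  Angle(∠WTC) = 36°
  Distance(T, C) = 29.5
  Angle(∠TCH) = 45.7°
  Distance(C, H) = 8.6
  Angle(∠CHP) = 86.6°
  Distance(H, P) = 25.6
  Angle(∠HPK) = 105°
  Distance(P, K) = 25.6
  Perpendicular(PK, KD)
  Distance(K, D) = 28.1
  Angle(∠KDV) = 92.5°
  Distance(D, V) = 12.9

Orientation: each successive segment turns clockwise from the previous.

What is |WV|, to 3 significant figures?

30.9

W is at the origin; WT runs at -68.0° with length 13.2, so T = (4.94, -12.2). ∠WTC = 36.0° gives TC at 148° from the x-axis; with |TC| = 29.5, C = (-20.1, 3.39). ∠TCH = 45.7° gives CH at 13.7° from the x-axis; with |CH| = 8.6, H = (-11.7, 5.43). ∠CHP = 86.6° gives HP at -79.7° from the x-axis; with |HP| = 25.6, P = (-7.14, -19.8). ∠HPK = 105.0° gives PK at -155° from the x-axis; with |PK| = 25.6, K = (-30.3, -30.7). PK ⟂ KD, so KD runs at 115°; with |KD| = 28.1, D = (-42.3, -5.29). ∠KDV = 92.5° gives DV at 27.8° from the x-axis; with |DV| = 12.9, V = (-30.9, 0.724). Then |WV| = |V − W| = 30.9.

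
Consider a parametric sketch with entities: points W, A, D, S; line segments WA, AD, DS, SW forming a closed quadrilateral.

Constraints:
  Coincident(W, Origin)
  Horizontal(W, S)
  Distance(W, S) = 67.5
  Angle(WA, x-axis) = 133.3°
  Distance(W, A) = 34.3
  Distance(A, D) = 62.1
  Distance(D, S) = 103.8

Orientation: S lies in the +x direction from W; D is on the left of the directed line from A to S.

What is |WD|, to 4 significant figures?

81.24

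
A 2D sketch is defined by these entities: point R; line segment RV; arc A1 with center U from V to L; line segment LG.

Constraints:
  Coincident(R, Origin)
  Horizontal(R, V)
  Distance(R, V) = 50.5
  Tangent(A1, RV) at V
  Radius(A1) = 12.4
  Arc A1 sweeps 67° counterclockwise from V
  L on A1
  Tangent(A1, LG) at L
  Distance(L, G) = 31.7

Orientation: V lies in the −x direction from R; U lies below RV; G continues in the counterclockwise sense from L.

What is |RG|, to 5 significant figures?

82.886

R is at the origin; RV is horizontal with |RV| = 50.5 and V on the −x side, so V = (-50.500, 0.0000). Tangency of A1 to RV means the radius UV is perpendicular to RV, so U = V + (0, -12.4) = (-50.500, -12.400). On A1, V sits at bearing 90° from U; a 67° counterclockwise sweep puts L at bearing 157°, so L = U + 12.4·(cos 157°, sin 157°) = (-61.914, -7.5549). A1 meets LG tangentially, so UL is at right angles to LG, so LG runs along (−sin 157°, cos 157°); with |LG| = 31.7, G = (-74.300, -36.735). Then |RG| = |G − R| = 82.886.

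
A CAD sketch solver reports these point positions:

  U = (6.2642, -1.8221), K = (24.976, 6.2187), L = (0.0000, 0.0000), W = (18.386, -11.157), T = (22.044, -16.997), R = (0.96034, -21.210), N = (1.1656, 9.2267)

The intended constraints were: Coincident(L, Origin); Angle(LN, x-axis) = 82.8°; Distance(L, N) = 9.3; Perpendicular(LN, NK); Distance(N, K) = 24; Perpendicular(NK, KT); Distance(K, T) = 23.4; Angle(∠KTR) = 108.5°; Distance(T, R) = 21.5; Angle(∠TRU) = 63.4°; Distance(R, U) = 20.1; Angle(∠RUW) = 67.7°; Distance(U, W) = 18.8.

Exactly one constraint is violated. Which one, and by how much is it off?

Distance(U, W) = 18.8 — off by 3.50.

L = (0.00, 0.00) ✓; LN at 82.80° ✓; |LN| = 9.300 ✓; ∠(LN, NK) = 90.00° ✓; |NK| = 24.00 ✓; ∠(NK, KT) = 90.00° ✓; |KT| = 23.40 ✓; ∠KTR = 108.5° ✓; |TR| = 21.50 ✓; ∠TRU = 63.40° ✓; |RU| = 20.10 ✓; ∠RUW = 67.70° ✓; |UW| = 15.30 ✗.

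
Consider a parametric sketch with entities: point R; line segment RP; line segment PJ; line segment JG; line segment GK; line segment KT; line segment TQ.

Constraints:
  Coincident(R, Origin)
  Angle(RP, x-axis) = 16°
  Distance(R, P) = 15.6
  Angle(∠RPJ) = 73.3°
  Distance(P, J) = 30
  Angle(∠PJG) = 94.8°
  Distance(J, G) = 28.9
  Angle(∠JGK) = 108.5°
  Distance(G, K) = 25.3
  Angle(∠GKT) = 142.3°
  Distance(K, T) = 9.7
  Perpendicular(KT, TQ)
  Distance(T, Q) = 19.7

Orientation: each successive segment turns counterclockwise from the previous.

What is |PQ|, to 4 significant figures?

17.94

R is at the origin; RP runs at 16.0° with length 15.6, so P = (15.00, 4.300). ∠RPJ = 73.3° gives PJ at 122.7° from the x-axis; with |PJ| = 30.0, J = (-1.212, 29.55). ∠PJG = 94.8° gives JG at -152.1° from the x-axis; with |JG| = 28.9, G = (-26.75, 16.02). ∠JGK = 108.5° gives GK at -80.60° from the x-axis; with |GK| = 25.3, K = (-22.62, -8.938). ∠GKT = 142.3° gives KT at -42.90° from the x-axis; with |KT| = 9.7, T = (-15.51, -15.54). KT ⟂ TQ, so TQ runs at 47.10°; with |TQ| = 19.7, Q = (-2.104, -1.110). Then |PQ| = |Q − P| = 17.94.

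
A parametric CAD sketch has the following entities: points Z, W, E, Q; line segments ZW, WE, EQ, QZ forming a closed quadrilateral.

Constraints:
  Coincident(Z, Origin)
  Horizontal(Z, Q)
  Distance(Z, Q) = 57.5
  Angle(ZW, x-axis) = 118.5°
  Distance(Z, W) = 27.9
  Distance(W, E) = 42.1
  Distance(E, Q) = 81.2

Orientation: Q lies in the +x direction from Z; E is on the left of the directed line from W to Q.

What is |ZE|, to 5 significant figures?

62.481

Z is at the origin; Z and Q share the same y with |ZQ| = 57.5 and Q in +x, so Q = (57.5, 0). ZW runs at 118.5° with |ZW| = 27.9, so W = (-13.313, 24.519). E is determined by |WE| = 42.1 and |EQ| = 81.2 together: it lies at the intersection of circle(W, 42.1) and circle(Q, 81.2). With |WQ| = 74.937, the foot of the radical line on WQ is 5.3017 from W and the perpendicular offset is √(42.1² − 5.3017²) = 41.765. Taking the left-of-WQ solution: E = (5.3623, 62.250).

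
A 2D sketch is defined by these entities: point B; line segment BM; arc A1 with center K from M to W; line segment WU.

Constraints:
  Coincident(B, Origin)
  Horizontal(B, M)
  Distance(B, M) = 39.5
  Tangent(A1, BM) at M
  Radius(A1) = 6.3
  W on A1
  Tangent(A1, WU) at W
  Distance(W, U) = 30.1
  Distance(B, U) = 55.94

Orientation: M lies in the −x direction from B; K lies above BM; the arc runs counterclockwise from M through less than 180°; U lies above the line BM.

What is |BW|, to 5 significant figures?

34.422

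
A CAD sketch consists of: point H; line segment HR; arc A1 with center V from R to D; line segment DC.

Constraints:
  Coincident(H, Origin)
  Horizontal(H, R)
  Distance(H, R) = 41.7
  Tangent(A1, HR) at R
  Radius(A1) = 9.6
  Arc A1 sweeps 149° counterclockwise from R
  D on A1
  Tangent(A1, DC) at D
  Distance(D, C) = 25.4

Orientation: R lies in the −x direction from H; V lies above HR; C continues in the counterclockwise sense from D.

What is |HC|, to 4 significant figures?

66.19

On A1, R sits at bearing -90° from V; a 149° counterclockwise sweep puts D at bearing 59°, so D = V + 9.6·(cos 59°, sin 59°) = (-36.76, 17.83). The tangent condition forces VD to be normal to DC, so DC runs along (−sin 59°, cos 59°); with |DC| = 25.4, C = (-58.53, 30.91). Then |HC| = |C − H| = 66.19.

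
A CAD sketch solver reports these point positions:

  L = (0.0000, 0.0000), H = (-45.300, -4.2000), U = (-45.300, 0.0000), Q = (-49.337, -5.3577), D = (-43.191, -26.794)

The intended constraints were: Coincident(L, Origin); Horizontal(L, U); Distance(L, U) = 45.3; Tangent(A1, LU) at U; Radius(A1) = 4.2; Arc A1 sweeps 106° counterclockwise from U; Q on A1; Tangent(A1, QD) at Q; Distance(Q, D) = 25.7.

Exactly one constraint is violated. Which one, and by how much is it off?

Distance(Q, D) = 25.7 — off by 3.40.

L = (0.00, 0.00) ✓; L.y = 0.00, U.y = 0.00 ✓; |LU| = 45.30 ✓; ∠(HU, UL) = 90.00° ✓; |HU| = 4.200 ✓; bearing(H→Q) − bearing(H→U) = 106.0° ✓; |HQ| = 4.200 ✓; ∠(HQ, QD) = 90.00° ✓; |QD| = 22.30 ✗.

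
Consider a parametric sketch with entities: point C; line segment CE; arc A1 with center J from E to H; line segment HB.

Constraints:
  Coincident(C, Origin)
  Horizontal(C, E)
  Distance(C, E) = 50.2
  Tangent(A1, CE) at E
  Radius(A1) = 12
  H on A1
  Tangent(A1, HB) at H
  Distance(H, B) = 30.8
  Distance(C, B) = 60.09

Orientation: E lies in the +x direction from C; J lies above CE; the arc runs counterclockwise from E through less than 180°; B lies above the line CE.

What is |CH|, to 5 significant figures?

62.785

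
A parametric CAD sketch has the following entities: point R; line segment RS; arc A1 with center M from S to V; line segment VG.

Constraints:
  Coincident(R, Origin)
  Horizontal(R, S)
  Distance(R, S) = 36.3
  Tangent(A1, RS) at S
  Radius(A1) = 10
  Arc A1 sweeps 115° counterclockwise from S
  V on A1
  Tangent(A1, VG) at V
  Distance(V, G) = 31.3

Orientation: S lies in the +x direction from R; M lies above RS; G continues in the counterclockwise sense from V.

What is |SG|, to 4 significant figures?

42.80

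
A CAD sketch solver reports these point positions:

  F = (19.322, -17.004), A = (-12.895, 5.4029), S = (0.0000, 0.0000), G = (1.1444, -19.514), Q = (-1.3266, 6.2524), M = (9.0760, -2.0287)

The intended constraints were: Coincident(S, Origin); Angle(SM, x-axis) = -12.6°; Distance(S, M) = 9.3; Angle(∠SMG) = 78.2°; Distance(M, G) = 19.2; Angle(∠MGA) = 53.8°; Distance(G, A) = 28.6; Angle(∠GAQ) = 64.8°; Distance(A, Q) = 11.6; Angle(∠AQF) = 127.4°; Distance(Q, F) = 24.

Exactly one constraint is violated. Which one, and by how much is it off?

Distance(Q, F) = 24 — off by 7.10.

S = (0.00, 0.00) ✓; SM at -12.60° ✓; |SM| = 9.300 ✓; ∠SMG = 78.20° ✓; |MG| = 19.20 ✓; ∠MGA = 53.80° ✓; |GA| = 28.60 ✓; ∠GAQ = 64.80° ✓; |AQ| = 11.60 ✓; ∠AQF = 127.4° ✓; |QF| = 31.10 ✗.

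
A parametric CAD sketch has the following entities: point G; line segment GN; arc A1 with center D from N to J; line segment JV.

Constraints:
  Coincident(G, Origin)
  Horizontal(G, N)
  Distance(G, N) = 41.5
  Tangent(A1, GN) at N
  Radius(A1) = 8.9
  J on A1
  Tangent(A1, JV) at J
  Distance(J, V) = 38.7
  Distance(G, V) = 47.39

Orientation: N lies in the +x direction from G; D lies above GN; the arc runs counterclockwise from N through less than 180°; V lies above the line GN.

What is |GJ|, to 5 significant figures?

50.172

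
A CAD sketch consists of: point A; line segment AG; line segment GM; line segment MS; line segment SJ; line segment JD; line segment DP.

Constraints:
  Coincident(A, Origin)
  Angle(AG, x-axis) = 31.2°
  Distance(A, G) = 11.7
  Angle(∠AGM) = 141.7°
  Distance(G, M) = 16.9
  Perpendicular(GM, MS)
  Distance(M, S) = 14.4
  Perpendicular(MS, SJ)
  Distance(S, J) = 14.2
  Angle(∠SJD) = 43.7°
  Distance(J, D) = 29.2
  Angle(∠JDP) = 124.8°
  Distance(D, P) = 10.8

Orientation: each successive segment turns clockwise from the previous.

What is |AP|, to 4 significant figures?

44.91

A is at the origin; AG runs at 31.2° with length 11.7, so G = (10.01, 6.061). ∠AGM = 141.7° gives GM at -7.100° from the x-axis; with |GM| = 16.9, M = (26.78, 3.972). GM ⟂ MS, so MS runs at -97.10°; with |MS| = 14.4, S = (25.00, -10.32). MS ⟂ SJ, so SJ runs at 172.9°; with |SJ| = 14.2, J = (10.91, -8.562). ∠SJD = 43.7° gives JD at 36.60° from the x-axis; with |JD| = 29.2, D = (34.35, 8.847). ∠JDP = 124.8° gives DP at -18.60° from the x-axis; with |DP| = 10.8, P = (44.59, 5.403). Then |AP| = |P − A| = 44.91.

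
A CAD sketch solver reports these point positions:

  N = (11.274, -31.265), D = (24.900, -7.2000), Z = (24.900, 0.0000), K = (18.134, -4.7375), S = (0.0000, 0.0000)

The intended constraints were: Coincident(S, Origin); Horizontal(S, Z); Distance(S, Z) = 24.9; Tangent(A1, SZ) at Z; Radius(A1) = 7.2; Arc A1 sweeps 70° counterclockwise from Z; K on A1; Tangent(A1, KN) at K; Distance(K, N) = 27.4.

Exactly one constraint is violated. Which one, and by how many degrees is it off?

Tangent(A1, KN) at K — off by 5.50°.

S = (0.00, 0.00) ✓; S.y = 0.00, Z.y = 0.00 ✓; |SZ| = 24.90 ✓; ∠(DZ, ZS) = 90.00° ✓; |DZ| = 7.200 ✓; bearing(D→K) − bearing(D→Z) = 70.00° ✓; |DK| = 7.200 ✓; ∠(DK, KN) = 84.50° ✗; |KN| = 27.40 ✓.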